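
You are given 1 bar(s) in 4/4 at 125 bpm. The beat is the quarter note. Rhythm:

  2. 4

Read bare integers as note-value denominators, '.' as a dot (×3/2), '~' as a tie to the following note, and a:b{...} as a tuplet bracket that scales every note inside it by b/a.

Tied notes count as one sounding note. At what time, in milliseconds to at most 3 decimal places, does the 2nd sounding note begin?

note 2 onset = 3b = 1440.0ms

1. 0.0ms @ 0 + 1440.0ms (3)
2. 1440.0ms @ 3 + 480.0ms (1)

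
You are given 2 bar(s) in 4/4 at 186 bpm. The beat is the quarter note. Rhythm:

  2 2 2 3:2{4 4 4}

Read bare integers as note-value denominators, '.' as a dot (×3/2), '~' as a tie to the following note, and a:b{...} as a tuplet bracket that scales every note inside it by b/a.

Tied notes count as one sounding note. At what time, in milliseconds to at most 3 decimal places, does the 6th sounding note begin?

1. 0.0ms @ 0 + 645.161ms (2)
2. 645.161ms @ 2 + 645.161ms (2)
3. 1290.323ms @ 4 + 645.161ms (2)
4. 1935.484ms @ 6 + 215.054ms (2/3)
5. 2150.538ms @ 20/3 + 215.054ms (2/3)
6. 2365.591ms @ 22/3 + 215.054ms (2/3)

note 6 onset = 22/3b = 2365.591ms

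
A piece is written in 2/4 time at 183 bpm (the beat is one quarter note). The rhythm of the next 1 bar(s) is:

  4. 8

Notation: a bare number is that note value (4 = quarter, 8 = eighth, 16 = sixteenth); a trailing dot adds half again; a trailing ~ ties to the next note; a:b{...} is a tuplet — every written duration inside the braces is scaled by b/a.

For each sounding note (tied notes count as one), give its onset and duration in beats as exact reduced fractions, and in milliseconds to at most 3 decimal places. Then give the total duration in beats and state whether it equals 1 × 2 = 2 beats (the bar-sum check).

1) 0.0ms=0b +491.803ms=3/2b
2) 491.803ms=3/2b +163.934ms=1/2b
Σ=2b of 2 (183bpm 2/4) — PASS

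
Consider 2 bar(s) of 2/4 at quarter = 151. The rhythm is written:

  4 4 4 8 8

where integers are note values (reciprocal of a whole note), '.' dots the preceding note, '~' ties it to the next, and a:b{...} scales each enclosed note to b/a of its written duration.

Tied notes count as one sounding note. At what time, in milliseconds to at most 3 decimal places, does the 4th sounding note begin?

note 4 onset = 3b = 1192.053ms

1. 0.0ms @ 0 + 397.351ms (1)
2. 397.351ms @ 1 + 397.351ms (1)
3. 794.702ms @ 2 + 397.351ms (1)
4. 1192.053ms @ 3 + 198.675ms (1/2)
5. 1390.728ms @ 7/2 + 198.675ms (1/2)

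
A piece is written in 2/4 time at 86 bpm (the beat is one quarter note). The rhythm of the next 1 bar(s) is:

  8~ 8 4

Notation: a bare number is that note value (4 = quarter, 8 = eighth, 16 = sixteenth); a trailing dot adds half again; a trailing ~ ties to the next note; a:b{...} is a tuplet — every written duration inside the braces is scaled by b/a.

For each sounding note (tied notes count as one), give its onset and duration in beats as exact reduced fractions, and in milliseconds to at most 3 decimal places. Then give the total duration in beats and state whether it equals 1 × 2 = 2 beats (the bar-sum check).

1) 0.0ms=0b +697.674ms=1b
2) 697.674ms=1b +697.674ms=1b
Σ=2b of 2 (86bpm 2/4) — PASS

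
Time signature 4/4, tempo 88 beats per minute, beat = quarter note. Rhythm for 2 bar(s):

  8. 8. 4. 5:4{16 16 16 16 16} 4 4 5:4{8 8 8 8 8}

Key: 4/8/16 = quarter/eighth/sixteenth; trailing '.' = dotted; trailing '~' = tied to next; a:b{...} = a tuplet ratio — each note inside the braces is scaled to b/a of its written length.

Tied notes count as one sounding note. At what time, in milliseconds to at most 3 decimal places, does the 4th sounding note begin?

note 4 onset = 3b = 2045.455ms

1. 0.0ms @ 0 + 511.364ms (3/4)
2. 511.364ms @ 3/4 + 511.364ms (3/4)
3. 1022.727ms @ 3/2 + 1022.727ms (3/2)
4. 2045.455ms @ 3 + 136.364ms (1/5)
5. 2181.818ms @ 16/5 + 136.364ms (1/5)
6. 2318.182ms @ 17/5 + 136.364ms (1/5)
7. 2454.545ms @ 18/5 + 136.364ms (1/5)
8. 2590.909ms @ 19/5 + 136.364ms (1/5)
9. 2727.273ms @ 4 + 681.818ms (1)
10. 3409.091ms @ 5 + 681.818ms (1)
11. 4090.909ms @ 6 + 272.727ms (2/5)
12. 4363.636ms @ 32/5 + 272.727ms (2/5)
13. 4636.364ms @ 34/5 + 272.727ms (2/5)
14. 4909.091ms @ 36/5 + 272.727ms (2/5)
15. 5181.818ms @ 38/5 + 272.727ms (2/5)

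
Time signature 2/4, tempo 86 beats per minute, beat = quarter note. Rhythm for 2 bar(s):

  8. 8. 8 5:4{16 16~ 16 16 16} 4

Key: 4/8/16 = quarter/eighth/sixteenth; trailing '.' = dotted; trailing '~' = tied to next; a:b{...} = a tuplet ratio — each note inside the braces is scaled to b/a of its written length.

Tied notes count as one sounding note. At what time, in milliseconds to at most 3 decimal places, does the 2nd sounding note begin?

1. 0.0ms @ 0 + 523.256ms (3/4)
2. 523.256ms @ 3/4 + 523.256ms (3/4)
3. 1046.512ms @ 3/2 + 348.837ms (1/2)
4. 1395.349ms @ 2 + 139.535ms (1/5)
5. 1534.884ms @ 11/5 + 279.07ms (2/5)
6. 1813.953ms @ 13/5 + 139.535ms (1/5)
7. 1953.488ms @ 14/5 + 139.535ms (1/5)
8. 2093.023ms @ 3 + 697.674ms (1)

note 2 onset = 3/4b = 523.256ms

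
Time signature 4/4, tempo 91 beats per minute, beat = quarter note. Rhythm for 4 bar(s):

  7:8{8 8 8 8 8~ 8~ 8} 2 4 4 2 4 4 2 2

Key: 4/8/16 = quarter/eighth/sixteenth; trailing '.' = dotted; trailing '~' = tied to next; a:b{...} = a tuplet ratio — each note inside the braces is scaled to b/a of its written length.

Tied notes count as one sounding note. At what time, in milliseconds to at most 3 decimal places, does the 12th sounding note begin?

1. 0.0ms @ 0 + 376.766ms (4/7)
2. 376.766ms @ 4/7 + 376.766ms (4/7)
3. 753.532ms @ 8/7 + 376.766ms (4/7)
4. 1130.298ms @ 12/7 + 376.766ms (4/7)
5. 1507.064ms @ 16/7 + 1130.298ms (12/7)
6. 2637.363ms @ 4 + 1318.681ms (2)
7. 3956.044ms @ 6 + 659.341ms (1)
8. 4615.385ms @ 7 + 659.341ms (1)
9. 5274.725ms @ 8 + 1318.681ms (2)
10. 6593.407ms @ 10 + 659.341ms (1)
11. 7252.747ms @ 11 + 659.341ms (1)
12. 7912.088ms @ 12 + 1318.681ms (2)
13. 9230.769ms @ 14 + 1318.681ms (2)

note 12 onset = 12b = 7912.088ms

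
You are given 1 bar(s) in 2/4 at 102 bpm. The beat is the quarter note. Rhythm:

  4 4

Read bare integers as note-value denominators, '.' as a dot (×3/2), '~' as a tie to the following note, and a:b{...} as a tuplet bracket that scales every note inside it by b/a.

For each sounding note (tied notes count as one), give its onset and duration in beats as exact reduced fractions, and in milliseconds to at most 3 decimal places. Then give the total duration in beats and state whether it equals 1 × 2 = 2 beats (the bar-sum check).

1) 0.0ms=0b +588.235ms=1b
2) 588.235ms=1b +588.235ms=1b
Σ=2b of 2 (102bpm 2/4) — PASS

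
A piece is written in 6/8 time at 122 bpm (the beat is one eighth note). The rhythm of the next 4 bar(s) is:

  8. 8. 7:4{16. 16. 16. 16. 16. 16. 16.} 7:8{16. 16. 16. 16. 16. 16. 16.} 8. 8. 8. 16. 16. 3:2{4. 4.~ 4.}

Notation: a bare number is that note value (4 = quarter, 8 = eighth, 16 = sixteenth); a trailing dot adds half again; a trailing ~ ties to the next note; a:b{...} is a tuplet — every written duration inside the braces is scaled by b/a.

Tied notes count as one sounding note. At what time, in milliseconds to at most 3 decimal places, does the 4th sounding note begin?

1. 0.0ms @ 0 + 737.705ms (3/2)
2. 737.705ms @ 3/2 + 737.705ms (3/2)
3. 1475.41ms @ 3 + 210.773ms (3/7)
4. 1686.183ms @ 24/7 + 210.773ms (3/7)
5. 1896.956ms @ 27/7 + 210.773ms (3/7)
6. 2107.728ms @ 30/7 + 210.773ms (3/7)
7. 2318.501ms @ 33/7 + 210.773ms (3/7)
8. 2529.274ms @ 36/7 + 210.773ms (3/7)
9. 2740.047ms @ 39/7 + 210.773ms (3/7)
10. 2950.82ms @ 6 + 421.546ms (6/7)
11. 3372.365ms @ 48/7 + 421.546ms (6/7)
12. 3793.911ms @ 54/7 + 421.546ms (6/7)
13. 4215.457ms @ 60/7 + 421.546ms (6/7)
14. 4637.002ms @ 66/7 + 421.546ms (6/7)
15. 5058.548ms @ 72/7 + 421.546ms (6/7)
16. 5480.094ms @ 78/7 + 421.546ms (6/7)
17. 5901.639ms @ 12 + 737.705ms (3/2)
18. 6639.344ms @ 27/2 + 737.705ms (3/2)
19. 7377.049ms @ 15 + 737.705ms (3/2)
20. 8114.754ms @ 33/2 + 368.852ms (3/4)
21. 8483.607ms @ 69/4 + 368.852ms (3/4)
22. 8852.459ms @ 18 + 983.607ms (2)
23. 9836.066ms @ 20 + 1967.213ms (4)

note 4 onset = 24/7b = 1686.183ms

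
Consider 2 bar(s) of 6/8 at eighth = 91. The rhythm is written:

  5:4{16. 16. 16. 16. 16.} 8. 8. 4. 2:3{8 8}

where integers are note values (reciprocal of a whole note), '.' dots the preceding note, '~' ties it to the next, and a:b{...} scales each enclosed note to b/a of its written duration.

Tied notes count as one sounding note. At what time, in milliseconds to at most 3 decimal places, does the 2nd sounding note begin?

note 2 onset = 3/5b = 395.604ms

1. 0.0ms @ 0 + 395.604ms (3/5)
2. 395.604ms @ 3/5 + 395.604ms (3/5)
3. 791.209ms @ 6/5 + 395.604ms (3/5)
4. 1186.813ms @ 9/5 + 395.604ms (3/5)
5. 1582.418ms @ 12/5 + 395.604ms (3/5)
6. 1978.022ms @ 3 + 989.011ms (3/2)
7. 2967.033ms @ 9/2 + 989.011ms (3/2)
8. 3956.044ms @ 6 + 1978.022ms (3)
9. 5934.066ms @ 9 + 989.011ms (3/2)
10. 6923.077ms @ 21/2 + 989.011ms (3/2)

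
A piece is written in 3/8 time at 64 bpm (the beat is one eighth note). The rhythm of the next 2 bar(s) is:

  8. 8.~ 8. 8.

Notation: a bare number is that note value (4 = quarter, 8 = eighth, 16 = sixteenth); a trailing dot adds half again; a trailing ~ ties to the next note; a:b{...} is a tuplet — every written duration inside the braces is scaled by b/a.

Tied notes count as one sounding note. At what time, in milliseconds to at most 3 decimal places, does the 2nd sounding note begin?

note 2 onset = 3/2b = 1406.25ms

1. 0.0ms @ 0 + 1406.25ms (3/2)
2. 1406.25ms @ 3/2 + 2812.5ms (3)
3. 4218.75ms @ 9/2 + 1406.25ms (3/2)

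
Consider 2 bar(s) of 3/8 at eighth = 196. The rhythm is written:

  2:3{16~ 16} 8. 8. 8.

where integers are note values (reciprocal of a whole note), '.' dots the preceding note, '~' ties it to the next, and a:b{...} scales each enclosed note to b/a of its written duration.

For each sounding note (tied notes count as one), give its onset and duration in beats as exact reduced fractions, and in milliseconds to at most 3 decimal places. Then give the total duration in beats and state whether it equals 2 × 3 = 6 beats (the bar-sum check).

1) 0.0ms=0b +459.184ms=3/2b
2) 459.184ms=3/2b +459.184ms=3/2b
3) 918.367ms=3b +459.184ms=3/2b
4) 1377.551ms=9/2b +459.184ms=3/2b
Σ=6b of 6 (196bpm 3/8) — PASS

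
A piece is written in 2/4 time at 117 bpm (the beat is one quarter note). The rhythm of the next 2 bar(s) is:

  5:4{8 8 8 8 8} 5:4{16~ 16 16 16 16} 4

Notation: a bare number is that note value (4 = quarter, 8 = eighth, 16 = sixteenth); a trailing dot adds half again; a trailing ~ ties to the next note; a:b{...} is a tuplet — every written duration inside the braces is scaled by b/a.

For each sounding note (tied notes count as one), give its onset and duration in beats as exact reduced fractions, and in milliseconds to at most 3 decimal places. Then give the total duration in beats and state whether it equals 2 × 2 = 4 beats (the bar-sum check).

1) 0.0ms=0b +205.128ms=2/5b
2) 205.128ms=2/5b +205.128ms=2/5b
3) 410.256ms=4/5b +205.128ms=2/5b
4) 615.385ms=6/5b +205.128ms=2/5b
5) 820.513ms=8/5b +205.128ms=2/5b
6) 1025.641ms=2b +205.128ms=2/5b
7) 1230.769ms=12/5b +102.564ms=1/5b
8) 1333.333ms=13/5b +102.564ms=1/5b
9) 1435.897ms=14/5b +102.564ms=1/5b
10) 1538.462ms=3b +512.821ms=1b
Σ=4b of 4 (117bpm 2/4) — PASS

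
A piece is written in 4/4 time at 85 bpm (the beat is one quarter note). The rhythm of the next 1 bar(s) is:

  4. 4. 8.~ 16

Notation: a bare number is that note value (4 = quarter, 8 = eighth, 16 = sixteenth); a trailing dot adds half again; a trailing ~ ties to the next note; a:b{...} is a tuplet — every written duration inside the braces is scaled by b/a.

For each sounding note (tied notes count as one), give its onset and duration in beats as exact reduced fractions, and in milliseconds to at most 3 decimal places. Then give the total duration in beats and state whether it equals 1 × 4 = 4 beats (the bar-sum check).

1) 0.0ms=0b +1058.824ms=3/2b
2) 1058.824ms=3/2b +1058.824ms=3/2b
3) 2117.647ms=3b +705.882ms=1b
Σ=4b of 4 (85bpm 4/4) — PASS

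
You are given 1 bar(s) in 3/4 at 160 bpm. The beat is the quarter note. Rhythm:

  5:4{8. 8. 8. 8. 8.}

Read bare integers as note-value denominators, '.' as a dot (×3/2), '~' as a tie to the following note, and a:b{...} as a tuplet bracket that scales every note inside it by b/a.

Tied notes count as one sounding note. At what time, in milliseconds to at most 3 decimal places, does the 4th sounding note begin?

1. 0.0ms @ 0 + 225.0ms (3/5)
2. 225.0ms @ 3/5 + 225.0ms (3/5)
3. 450.0ms @ 6/5 + 225.0ms (3/5)
4. 675.0ms @ 9/5 + 225.0ms (3/5)
5. 900.0ms @ 12/5 + 225.0ms (3/5)

note 4 onset = 9/5b = 675.0ms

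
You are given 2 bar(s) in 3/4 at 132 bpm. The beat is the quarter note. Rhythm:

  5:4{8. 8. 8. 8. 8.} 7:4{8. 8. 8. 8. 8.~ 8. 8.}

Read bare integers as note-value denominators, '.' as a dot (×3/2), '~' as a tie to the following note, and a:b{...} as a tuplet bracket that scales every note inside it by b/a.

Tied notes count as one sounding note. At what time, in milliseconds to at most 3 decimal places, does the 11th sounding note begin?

note 11 onset = 39/7b = 2532.468ms

1. 0.0ms @ 0 + 272.727ms (3/5)
2. 272.727ms @ 3/5 + 272.727ms (3/5)
3. 545.455ms @ 6/5 + 272.727ms (3/5)
4. 818.182ms @ 9/5 + 272.727ms (3/5)
5. 1090.909ms @ 12/5 + 272.727ms (3/5)
6. 1363.636ms @ 3 + 194.805ms (3/7)
7. 1558.442ms @ 24/7 + 194.805ms (3/7)
8. 1753.247ms @ 27/7 + 194.805ms (3/7)
9. 1948.052ms @ 30/7 + 194.805ms (3/7)
10. 2142.857ms @ 33/7 + 389.61ms (6/7)
11. 2532.468ms @ 39/7 + 194.805ms (3/7)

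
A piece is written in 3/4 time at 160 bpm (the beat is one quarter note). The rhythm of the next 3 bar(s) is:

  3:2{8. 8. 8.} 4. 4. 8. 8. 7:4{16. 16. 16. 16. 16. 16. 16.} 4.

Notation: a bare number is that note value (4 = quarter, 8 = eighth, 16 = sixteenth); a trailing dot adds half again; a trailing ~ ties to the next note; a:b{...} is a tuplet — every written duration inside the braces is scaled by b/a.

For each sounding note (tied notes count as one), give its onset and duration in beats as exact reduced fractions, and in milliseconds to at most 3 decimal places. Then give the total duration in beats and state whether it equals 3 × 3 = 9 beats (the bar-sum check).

1) 0.0ms=0b +187.5ms=1/2b
2) 187.5ms=1/2b +187.5ms=1/2b
3) 375.0ms=1b +187.5ms=1/2b
4) 562.5ms=3/2b +562.5ms=3/2b
5) 1125.0ms=3b +562.5ms=3/2b
6) 1687.5ms=9/2b +281.25ms=3/4b
7) 1968.75ms=21/4b +281.25ms=3/4b
8) 2250.0ms=6b +80.357ms=3/14b
9) 2330.357ms=87/14b +80.357ms=3/14b
10) 2410.714ms=45/7b +80.357ms=3/14b
11) 2491.071ms=93/14b +80.357ms=3/14b
12) 2571.429ms=48/7b +80.357ms=3/14b
13) 2651.786ms=99/14b +80.357ms=3/14b
14) 2732.143ms=51/7b +80.357ms=3/14b
15) 2812.5ms=15/2b +562.5ms=3/2b
Σ=9b of 9 (160bpm 3/4) — PASS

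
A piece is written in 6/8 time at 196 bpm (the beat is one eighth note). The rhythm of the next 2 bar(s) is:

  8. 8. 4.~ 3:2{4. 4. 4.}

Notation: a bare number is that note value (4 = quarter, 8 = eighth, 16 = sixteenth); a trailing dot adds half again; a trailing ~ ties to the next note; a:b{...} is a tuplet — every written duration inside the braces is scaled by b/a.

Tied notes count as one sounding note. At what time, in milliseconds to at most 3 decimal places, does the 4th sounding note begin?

note 4 onset = 8b = 2448.98ms

1. 0.0ms @ 0 + 459.184ms (3/2)
2. 459.184ms @ 3/2 + 459.184ms (3/2)
3. 918.367ms @ 3 + 1530.612ms (5)
4. 2448.98ms @ 8 + 612.245ms (2)
5. 3061.224ms @ 10 + 612.245ms (2)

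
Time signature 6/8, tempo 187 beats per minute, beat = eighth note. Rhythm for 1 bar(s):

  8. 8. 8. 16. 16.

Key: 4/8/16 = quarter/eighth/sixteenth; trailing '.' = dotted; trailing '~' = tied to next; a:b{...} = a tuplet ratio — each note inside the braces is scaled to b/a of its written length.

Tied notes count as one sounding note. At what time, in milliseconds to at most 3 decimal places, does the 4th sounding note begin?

1. 0.0ms @ 0 + 481.283ms (3/2)
2. 481.283ms @ 3/2 + 481.283ms (3/2)
3. 962.567ms @ 3 + 481.283ms (3/2)
4. 1443.85ms @ 9/2 + 240.642ms (3/4)
5. 1684.492ms @ 21/4 + 240.642ms (3/4)

note 4 onset = 9/2b = 1443.85ms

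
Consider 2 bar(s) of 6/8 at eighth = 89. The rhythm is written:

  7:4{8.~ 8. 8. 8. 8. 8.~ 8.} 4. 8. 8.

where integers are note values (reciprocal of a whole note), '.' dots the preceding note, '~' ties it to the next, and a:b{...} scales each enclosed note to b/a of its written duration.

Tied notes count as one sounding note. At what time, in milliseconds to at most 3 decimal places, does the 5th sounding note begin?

note 5 onset = 30/7b = 2889.246ms

1. 0.0ms @ 0 + 1155.698ms (12/7)
2. 1155.698ms @ 12/7 + 577.849ms (6/7)
3. 1733.547ms @ 18/7 + 577.849ms (6/7)
4. 2311.396ms @ 24/7 + 577.849ms (6/7)
5. 2889.246ms @ 30/7 + 1155.698ms (12/7)
6. 4044.944ms @ 6 + 2022.472ms (3)
7. 6067.416ms @ 9 + 1011.236ms (3/2)
8. 7078.652ms @ 21/2 + 1011.236ms (3/2)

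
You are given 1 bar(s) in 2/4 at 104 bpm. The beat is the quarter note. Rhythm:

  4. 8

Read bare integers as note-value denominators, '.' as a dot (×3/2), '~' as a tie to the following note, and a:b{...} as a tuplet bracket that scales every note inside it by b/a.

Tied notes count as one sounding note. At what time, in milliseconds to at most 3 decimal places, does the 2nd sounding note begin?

1. 0.0ms @ 0 + 865.385ms (3/2)
2. 865.385ms @ 3/2 + 288.462ms (1/2)

note 2 onset = 3/2b = 865.385ms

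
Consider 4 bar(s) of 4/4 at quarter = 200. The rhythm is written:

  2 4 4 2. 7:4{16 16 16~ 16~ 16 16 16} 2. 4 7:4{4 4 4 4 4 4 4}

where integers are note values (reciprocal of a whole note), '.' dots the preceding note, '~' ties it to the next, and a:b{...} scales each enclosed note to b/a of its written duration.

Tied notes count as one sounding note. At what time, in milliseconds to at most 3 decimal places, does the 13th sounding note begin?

note 13 onset = 88/7b = 3771.429ms

1. 0.0ms @ 0 + 600.0ms (2)
2. 600.0ms @ 2 + 300.0ms (1)
3. 900.0ms @ 3 + 300.0ms (1)
4. 1200.0ms @ 4 + 900.0ms (3)
5. 2100.0ms @ 7 + 42.857ms (1/7)
6. 2142.857ms @ 50/7 + 42.857ms (1/7)
7. 2185.714ms @ 51/7 + 128.571ms (3/7)
8. 2314.286ms @ 54/7 + 42.857ms (1/7)
9. 2357.143ms @ 55/7 + 42.857ms (1/7)
10. 2400.0ms @ 8 + 900.0ms (3)
11. 3300.0ms @ 11 + 300.0ms (1)
12. 3600.0ms @ 12 + 171.429ms (4/7)
13. 3771.429ms @ 88/7 + 171.429ms (4/7)
14. 3942.857ms @ 92/7 + 171.429ms (4/7)
15. 4114.286ms @ 96/7 + 171.429ms (4/7)
16. 4285.714ms @ 100/7 + 171.429ms (4/7)
17. 4457.143ms @ 104/7 + 171.429ms (4/7)
18. 4628.571ms @ 108/7 + 171.429ms (4/7)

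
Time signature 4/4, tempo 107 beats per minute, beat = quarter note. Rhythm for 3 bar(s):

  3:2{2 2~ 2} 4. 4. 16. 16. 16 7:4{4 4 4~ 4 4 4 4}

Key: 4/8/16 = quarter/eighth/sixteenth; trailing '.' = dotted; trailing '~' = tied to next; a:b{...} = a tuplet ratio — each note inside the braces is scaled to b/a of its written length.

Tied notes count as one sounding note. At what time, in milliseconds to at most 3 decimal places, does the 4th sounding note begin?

note 4 onset = 11/2b = 3084.112ms

1. 0.0ms @ 0 + 747.664ms (4/3)
2. 747.664ms @ 4/3 + 1495.327ms (8/3)
3. 2242.991ms @ 4 + 841.121ms (3/2)
4. 3084.112ms @ 11/2 + 841.121ms (3/2)
5. 3925.234ms @ 7 + 210.28ms (3/8)
6. 4135.514ms @ 59/8 + 210.28ms (3/8)
7. 4345.794ms @ 31/4 + 140.187ms (1/4)
8. 4485.981ms @ 8 + 320.427ms (4/7)
9. 4806.409ms @ 60/7 + 320.427ms (4/7)
10. 5126.836ms @ 64/7 + 640.854ms (8/7)
11. 5767.69ms @ 72/7 + 320.427ms (4/7)
12. 6088.117ms @ 76/7 + 320.427ms (4/7)
13. 6408.545ms @ 80/7 + 320.427ms (4/7)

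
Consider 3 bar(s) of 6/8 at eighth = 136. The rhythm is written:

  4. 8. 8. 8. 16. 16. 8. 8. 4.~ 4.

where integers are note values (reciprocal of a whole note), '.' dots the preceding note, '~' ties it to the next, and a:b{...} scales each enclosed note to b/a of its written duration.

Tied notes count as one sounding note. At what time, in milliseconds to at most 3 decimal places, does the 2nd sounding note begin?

note 2 onset = 3b = 1323.529ms

1. 0.0ms @ 0 + 1323.529ms (3)
2. 1323.529ms @ 3 + 661.765ms (3/2)
3. 1985.294ms @ 9/2 + 661.765ms (3/2)
4. 2647.059ms @ 6 + 661.765ms (3/2)
5. 3308.824ms @ 15/2 + 330.882ms (3/4)
6. 3639.706ms @ 33/4 + 330.882ms (3/4)
7. 3970.588ms @ 9 + 661.765ms (3/2)
8. 4632.353ms @ 21/2 + 661.765ms (3/2)
9. 5294.118ms @ 12 + 2647.059ms (6)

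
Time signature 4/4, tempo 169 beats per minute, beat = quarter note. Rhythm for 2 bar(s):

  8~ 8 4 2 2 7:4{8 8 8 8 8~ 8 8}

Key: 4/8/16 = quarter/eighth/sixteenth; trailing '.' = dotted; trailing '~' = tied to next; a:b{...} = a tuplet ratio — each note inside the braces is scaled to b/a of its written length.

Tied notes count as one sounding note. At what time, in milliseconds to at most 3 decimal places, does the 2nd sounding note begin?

note 2 onset = 1b = 355.03ms

1. 0.0ms @ 0 + 355.03ms (1)
2. 355.03ms @ 1 + 355.03ms (1)
3. 710.059ms @ 2 + 710.059ms (2)
4. 1420.118ms @ 4 + 710.059ms (2)
5. 2130.178ms @ 6 + 101.437ms (2/7)
6. 2231.615ms @ 44/7 + 101.437ms (2/7)
7. 2333.052ms @ 46/7 + 101.437ms (2/7)
8. 2434.489ms @ 48/7 + 101.437ms (2/7)
9. 2535.926ms @ 50/7 + 202.874ms (4/7)
10. 2738.8ms @ 54/7 + 101.437ms (2/7)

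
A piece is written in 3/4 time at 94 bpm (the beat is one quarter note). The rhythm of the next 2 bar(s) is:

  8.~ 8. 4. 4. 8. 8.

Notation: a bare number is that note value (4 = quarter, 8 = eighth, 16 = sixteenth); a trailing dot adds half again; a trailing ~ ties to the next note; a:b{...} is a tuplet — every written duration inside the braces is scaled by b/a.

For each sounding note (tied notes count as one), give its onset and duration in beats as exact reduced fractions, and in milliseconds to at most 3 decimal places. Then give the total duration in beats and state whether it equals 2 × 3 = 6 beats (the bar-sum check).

1) 0.0ms=0b +957.447ms=3/2b
2) 957.447ms=3/2b +957.447ms=3/2b
3) 1914.894ms=3b +957.447ms=3/2b
4) 2872.34ms=9/2b +478.723ms=3/4b
5) 3351.064ms=21/4b +478.723ms=3/4b
Σ=6b of 6 (94bpm 3/4) — PASS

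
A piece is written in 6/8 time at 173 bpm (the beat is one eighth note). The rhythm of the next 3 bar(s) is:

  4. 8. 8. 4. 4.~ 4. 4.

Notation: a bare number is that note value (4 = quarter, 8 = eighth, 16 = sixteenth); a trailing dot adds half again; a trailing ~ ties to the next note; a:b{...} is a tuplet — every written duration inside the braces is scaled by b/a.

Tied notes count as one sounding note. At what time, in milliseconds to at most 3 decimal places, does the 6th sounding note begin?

note 6 onset = 15b = 5202.312ms

1. 0.0ms @ 0 + 1040.462ms (3)
2. 1040.462ms @ 3 + 520.231ms (3/2)
3. 1560.694ms @ 9/2 + 520.231ms (3/2)
4. 2080.925ms @ 6 + 1040.462ms (3)
5. 3121.387ms @ 9 + 2080.925ms (6)
6. 5202.312ms @ 15 + 1040.462ms (3)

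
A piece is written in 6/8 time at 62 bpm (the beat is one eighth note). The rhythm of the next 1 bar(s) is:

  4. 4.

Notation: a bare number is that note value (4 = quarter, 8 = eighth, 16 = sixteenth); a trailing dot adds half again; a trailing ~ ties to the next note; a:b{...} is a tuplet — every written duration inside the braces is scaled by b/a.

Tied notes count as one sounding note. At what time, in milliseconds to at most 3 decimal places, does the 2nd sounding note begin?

1. 0.0ms @ 0 + 2903.226ms (3)
2. 2903.226ms @ 3 + 2903.226ms (3)

note 2 onset = 3b = 2903.226ms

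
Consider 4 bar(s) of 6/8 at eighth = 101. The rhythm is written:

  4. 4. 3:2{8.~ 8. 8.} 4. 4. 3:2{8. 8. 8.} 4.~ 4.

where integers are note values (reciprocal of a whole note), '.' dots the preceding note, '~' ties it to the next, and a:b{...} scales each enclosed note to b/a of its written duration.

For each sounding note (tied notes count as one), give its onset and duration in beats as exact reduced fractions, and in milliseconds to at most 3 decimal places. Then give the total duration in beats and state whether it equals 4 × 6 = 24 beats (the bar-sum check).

1) 0.0ms=0b +1782.178ms=3b
2) 1782.178ms=3b +1782.178ms=3b
3) 3564.356ms=6b +1188.119ms=2b
4) 4752.475ms=8b +594.059ms=1b
5) 5346.535ms=9b +1782.178ms=3b
6) 7128.713ms=12b +1782.178ms=3b
7) 8910.891ms=15b +594.059ms=1b
8) 9504.95ms=16b +594.059ms=1b
9) 10099.01ms=17b +594.059ms=1b
10) 10693.069ms=18b +3564.356ms=6b
Σ=24b of 24 (101bpm 6/8) — PASS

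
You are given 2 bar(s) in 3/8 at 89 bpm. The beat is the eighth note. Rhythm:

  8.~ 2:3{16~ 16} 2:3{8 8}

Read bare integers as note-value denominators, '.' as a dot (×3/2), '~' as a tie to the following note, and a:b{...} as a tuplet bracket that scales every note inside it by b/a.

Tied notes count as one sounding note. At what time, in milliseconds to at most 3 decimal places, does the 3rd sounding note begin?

note 3 onset = 9/2b = 3033.708ms

1. 0.0ms @ 0 + 2022.472ms (3)
2. 2022.472ms @ 3 + 1011.236ms (3/2)
3. 3033.708ms @ 9/2 + 1011.236ms (3/2)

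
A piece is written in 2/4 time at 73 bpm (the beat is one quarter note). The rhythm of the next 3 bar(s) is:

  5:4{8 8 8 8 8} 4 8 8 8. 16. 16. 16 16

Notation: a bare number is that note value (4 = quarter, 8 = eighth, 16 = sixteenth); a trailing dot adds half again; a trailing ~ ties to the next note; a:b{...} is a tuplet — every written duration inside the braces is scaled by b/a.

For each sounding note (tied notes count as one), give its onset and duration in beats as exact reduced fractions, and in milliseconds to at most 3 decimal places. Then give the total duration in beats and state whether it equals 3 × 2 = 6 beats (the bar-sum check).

1) 0.0ms=0b +328.767ms=2/5b
2) 328.767ms=2/5b +328.767ms=2/5b
3) 657.534ms=4/5b +328.767ms=2/5b
4) 986.301ms=6/5b +328.767ms=2/5b
5) 1315.068ms=8/5b +328.767ms=2/5b
6) 1643.836ms=2b +821.918ms=1b
7) 2465.753ms=3b +410.959ms=1/2b
8) 2876.712ms=7/2b +410.959ms=1/2b
9) 3287.671ms=4b +616.438ms=3/4b
10) 3904.11ms=19/4b +308.219ms=3/8b
11) 4212.329ms=41/8b +308.219ms=3/8b
12) 4520.548ms=11/2b +205.479ms=1/4b
13) 4726.027ms=23/4b +205.479ms=1/4b
Σ=6b of 6 (73bpm 2/4) — PASS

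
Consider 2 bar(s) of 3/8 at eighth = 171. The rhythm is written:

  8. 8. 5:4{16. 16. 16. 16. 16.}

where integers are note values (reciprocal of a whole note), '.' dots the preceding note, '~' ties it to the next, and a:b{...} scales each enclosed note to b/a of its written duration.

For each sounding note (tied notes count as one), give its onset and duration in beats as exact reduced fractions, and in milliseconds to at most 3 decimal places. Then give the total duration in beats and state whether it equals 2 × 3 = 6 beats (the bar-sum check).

1) 0.0ms=0b +526.316ms=3/2b
2) 526.316ms=3/2b +526.316ms=3/2b
3) 1052.632ms=3b +210.526ms=3/5b
4) 1263.158ms=18/5b +210.526ms=3/5b
5) 1473.684ms=21/5b +210.526ms=3/5b
6) 1684.211ms=24/5b +210.526ms=3/5b
7) 1894.737ms=27/5b +210.526ms=3/5b
Σ=6b of 6 (171bpm 3/8) — PASS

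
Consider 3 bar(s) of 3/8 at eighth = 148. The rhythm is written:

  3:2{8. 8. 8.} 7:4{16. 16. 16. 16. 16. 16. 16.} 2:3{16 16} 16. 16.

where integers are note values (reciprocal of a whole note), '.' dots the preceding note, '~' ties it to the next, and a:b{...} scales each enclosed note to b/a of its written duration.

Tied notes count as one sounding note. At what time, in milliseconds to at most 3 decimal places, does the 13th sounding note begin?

1. 0.0ms @ 0 + 405.405ms (1)
2. 405.405ms @ 1 + 405.405ms (1)
3. 810.811ms @ 2 + 405.405ms (1)
4. 1216.216ms @ 3 + 173.745ms (3/7)
5. 1389.961ms @ 24/7 + 173.745ms (3/7)
6. 1563.707ms @ 27/7 + 173.745ms (3/7)
7. 1737.452ms @ 30/7 + 173.745ms (3/7)
8. 1911.197ms @ 33/7 + 173.745ms (3/7)
9. 2084.942ms @ 36/7 + 173.745ms (3/7)
10. 2258.687ms @ 39/7 + 173.745ms (3/7)
11. 2432.432ms @ 6 + 304.054ms (3/4)
12. 2736.486ms @ 27/4 + 304.054ms (3/4)
13. 3040.541ms @ 15/2 + 304.054ms (3/4)
14. 3344.595ms @ 33/4 + 304.054ms (3/4)

note 13 onset = 15/2b = 3040.541ms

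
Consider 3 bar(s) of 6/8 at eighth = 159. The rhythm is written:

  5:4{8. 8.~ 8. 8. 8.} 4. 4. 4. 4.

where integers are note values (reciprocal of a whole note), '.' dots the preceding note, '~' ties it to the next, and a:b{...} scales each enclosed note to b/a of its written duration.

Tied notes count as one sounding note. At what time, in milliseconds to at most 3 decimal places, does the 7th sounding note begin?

1. 0.0ms @ 0 + 452.83ms (6/5)
2. 452.83ms @ 6/5 + 905.66ms (12/5)
3. 1358.491ms @ 18/5 + 452.83ms (6/5)
4. 1811.321ms @ 24/5 + 452.83ms (6/5)
5. 2264.151ms @ 6 + 1132.075ms (3)
6. 3396.226ms @ 9 + 1132.075ms (3)
7. 4528.302ms @ 12 + 1132.075ms (3)
8. 5660.377ms @ 15 + 1132.075ms (3)

note 7 onset = 12b = 4528.302ms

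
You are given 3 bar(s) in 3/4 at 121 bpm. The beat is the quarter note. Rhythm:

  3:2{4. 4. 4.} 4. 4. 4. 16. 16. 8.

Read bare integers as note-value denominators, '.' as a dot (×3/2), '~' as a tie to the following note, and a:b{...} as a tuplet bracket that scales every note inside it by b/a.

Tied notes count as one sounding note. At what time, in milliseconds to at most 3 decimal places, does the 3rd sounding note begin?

1. 0.0ms @ 0 + 495.868ms (1)
2. 495.868ms @ 1 + 495.868ms (1)
3. 991.736ms @ 2 + 495.868ms (1)
4. 1487.603ms @ 3 + 743.802ms (3/2)
5. 2231.405ms @ 9/2 + 743.802ms (3/2)
6. 2975.207ms @ 6 + 743.802ms (3/2)
7. 3719.008ms @ 15/2 + 185.95ms (3/8)
8. 3904.959ms @ 63/8 + 185.95ms (3/8)
9. 4090.909ms @ 33/4 + 371.901ms (3/4)

note 3 onset = 2b = 991.736ms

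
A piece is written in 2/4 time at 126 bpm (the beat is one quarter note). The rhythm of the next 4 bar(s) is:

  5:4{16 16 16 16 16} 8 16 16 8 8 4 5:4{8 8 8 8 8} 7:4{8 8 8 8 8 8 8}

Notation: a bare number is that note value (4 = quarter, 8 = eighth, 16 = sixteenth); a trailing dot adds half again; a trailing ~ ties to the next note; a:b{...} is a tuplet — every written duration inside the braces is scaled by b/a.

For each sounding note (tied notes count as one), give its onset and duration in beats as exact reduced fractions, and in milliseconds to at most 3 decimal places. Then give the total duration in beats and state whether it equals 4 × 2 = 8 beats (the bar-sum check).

1) 0.0ms=0b +95.238ms=1/5b
2) 95.238ms=1/5b +95.238ms=1/5b
3) 190.476ms=2/5b +95.238ms=1/5b
4) 285.714ms=3/5b +95.238ms=1/5b
5) 380.952ms=4/5b +95.238ms=1/5b
6) 476.19ms=1b +238.095ms=1/2b
7) 714.286ms=3/2b +119.048ms=1/4b
8) 833.333ms=7/4b +119.048ms=1/4b
9) 952.381ms=2b +238.095ms=1/2b
10) 1190.476ms=5/2b +238.095ms=1/2b
11) 1428.571ms=3b +476.19ms=1b
12) 1904.762ms=4b +190.476ms=2/5b
13) 2095.238ms=22/5b +190.476ms=2/5b
14) 2285.714ms=24/5b +190.476ms=2/5b
15) 2476.19ms=26/5b +190.476ms=2/5b
16) 2666.667ms=28/5b +190.476ms=2/5b
17) 2857.143ms=6b +136.054ms=2/7b
18) 2993.197ms=44/7b +136.054ms=2/7b
19) 3129.252ms=46/7b +136.054ms=2/7b
20) 3265.306ms=48/7b +136.054ms=2/7b
21) 3401.361ms=50/7b +136.054ms=2/7b
22) 3537.415ms=52/7b +136.054ms=2/7b
23) 3673.469ms=54/7b +136.054ms=2/7b
Σ=8b of 8 (126bpm 2/4) — PASS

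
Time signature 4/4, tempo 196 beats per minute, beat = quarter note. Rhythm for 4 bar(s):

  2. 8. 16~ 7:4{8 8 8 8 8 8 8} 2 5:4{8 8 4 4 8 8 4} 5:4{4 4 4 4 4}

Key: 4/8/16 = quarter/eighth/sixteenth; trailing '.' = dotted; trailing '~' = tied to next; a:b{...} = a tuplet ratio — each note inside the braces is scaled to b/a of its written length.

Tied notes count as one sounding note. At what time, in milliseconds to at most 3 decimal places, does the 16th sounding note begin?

1. 0.0ms @ 0 + 918.367ms (3)
2. 918.367ms @ 3 + 229.592ms (3/4)
3. 1147.959ms @ 15/4 + 163.994ms (15/28)
4. 1311.953ms @ 30/7 + 87.464ms (2/7)
5. 1399.417ms @ 32/7 + 87.464ms (2/7)
6. 1486.88ms @ 34/7 + 87.464ms (2/7)
7. 1574.344ms @ 36/7 + 87.464ms (2/7)
8. 1661.808ms @ 38/7 + 87.464ms (2/7)
9. 1749.271ms @ 40/7 + 87.464ms (2/7)
10. 1836.735ms @ 6 + 612.245ms (2)
11. 2448.98ms @ 8 + 122.449ms (2/5)
12. 2571.429ms @ 42/5 + 122.449ms (2/5)
13. 2693.878ms @ 44/5 + 244.898ms (4/5)
14. 2938.776ms @ 48/5 + 244.898ms (4/5)
15. 3183.673ms @ 52/5 + 122.449ms (2/5)
16. 3306.122ms @ 54/5 + 122.449ms (2/5)
17. 3428.571ms @ 56/5 + 244.898ms (4/5)
18. 3673.469ms @ 12 + 244.898ms (4/5)
19. 3918.367ms @ 64/5 + 244.898ms (4/5)
20. 4163.265ms @ 68/5 + 244.898ms (4/5)
21. 4408.163ms @ 72/5 + 244.898ms (4/5)
22. 4653.061ms @ 76/5 + 244.898ms (4/5)

note 16 onset = 54/5b = 3306.122ms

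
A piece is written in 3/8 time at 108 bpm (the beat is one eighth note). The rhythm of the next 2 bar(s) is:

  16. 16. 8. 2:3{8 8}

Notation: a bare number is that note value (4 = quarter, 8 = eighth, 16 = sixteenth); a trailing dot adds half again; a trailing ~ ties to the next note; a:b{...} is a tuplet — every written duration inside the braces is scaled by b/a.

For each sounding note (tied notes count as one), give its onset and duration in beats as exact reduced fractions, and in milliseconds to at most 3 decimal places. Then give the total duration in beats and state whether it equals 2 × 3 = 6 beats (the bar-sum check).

1) 0.0ms=0b +416.667ms=3/4b
2) 416.667ms=3/4b +416.667ms=3/4b
3) 833.333ms=3/2b +833.333ms=3/2b
4) 1666.667ms=3b +833.333ms=3/2b
5) 2500.0ms=9/2b +833.333ms=3/2b
Σ=6b of 6 (108bpm 3/8) — PASS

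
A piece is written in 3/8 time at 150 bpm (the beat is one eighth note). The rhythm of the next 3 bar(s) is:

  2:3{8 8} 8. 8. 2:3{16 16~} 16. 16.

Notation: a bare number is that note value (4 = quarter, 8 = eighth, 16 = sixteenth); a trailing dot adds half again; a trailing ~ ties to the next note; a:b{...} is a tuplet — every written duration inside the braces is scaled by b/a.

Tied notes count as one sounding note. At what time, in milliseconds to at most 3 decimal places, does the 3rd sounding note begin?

1. 0.0ms @ 0 + 600.0ms (3/2)
2. 600.0ms @ 3/2 + 600.0ms (3/2)
3. 1200.0ms @ 3 + 600.0ms (3/2)
4. 1800.0ms @ 9/2 + 600.0ms (3/2)
5. 2400.0ms @ 6 + 300.0ms (3/4)
6. 2700.0ms @ 27/4 + 600.0ms (3/2)
7. 3300.0ms @ 33/4 + 300.0ms (3/4)

note 3 onset = 3b = 1200.0ms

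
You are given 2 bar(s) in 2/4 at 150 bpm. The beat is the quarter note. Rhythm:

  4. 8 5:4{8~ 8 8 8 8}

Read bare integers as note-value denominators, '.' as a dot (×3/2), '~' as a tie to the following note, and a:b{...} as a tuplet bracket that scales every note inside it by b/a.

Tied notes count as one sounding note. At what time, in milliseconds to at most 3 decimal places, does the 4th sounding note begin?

note 4 onset = 14/5b = 1120.0ms

1. 0.0ms @ 0 + 600.0ms (3/2)
2. 600.0ms @ 3/2 + 200.0ms (1/2)
3. 800.0ms @ 2 + 320.0ms (4/5)
4. 1120.0ms @ 14/5 + 160.0ms (2/5)
5. 1280.0ms @ 16/5 + 160.0ms (2/5)
6. 1440.0ms @ 18/5 + 160.0ms (2/5)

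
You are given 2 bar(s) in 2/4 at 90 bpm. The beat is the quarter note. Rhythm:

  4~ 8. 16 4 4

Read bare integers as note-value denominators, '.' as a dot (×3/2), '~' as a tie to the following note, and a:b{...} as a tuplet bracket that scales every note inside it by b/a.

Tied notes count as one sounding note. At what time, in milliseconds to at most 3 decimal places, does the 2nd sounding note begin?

note 2 onset = 7/4b = 1166.667ms

1. 0.0ms @ 0 + 1166.667ms (7/4)
2. 1166.667ms @ 7/4 + 166.667ms (1/4)
3. 1333.333ms @ 2 + 666.667ms (1)
4. 2000.0ms @ 3 + 666.667ms (1)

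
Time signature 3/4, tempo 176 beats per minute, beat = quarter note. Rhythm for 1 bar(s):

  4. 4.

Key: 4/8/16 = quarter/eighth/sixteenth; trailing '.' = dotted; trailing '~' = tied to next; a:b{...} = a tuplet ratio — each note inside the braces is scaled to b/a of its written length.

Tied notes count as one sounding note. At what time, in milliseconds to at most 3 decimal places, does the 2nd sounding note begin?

1. 0.0ms @ 0 + 511.364ms (3/2)
2. 511.364ms @ 3/2 + 511.364ms (3/2)

note 2 onset = 3/2b = 511.364ms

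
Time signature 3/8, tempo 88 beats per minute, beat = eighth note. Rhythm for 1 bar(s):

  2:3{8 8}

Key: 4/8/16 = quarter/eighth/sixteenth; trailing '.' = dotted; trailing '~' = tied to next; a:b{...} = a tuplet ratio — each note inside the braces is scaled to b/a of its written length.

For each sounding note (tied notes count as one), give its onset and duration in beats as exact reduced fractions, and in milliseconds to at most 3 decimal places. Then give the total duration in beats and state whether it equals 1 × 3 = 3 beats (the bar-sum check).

1) 0.0ms=0b +1022.727ms=3/2b
2) 1022.727ms=3/2b +1022.727ms=3/2b
Σ=3b of 3 (88bpm 3/8) — PASS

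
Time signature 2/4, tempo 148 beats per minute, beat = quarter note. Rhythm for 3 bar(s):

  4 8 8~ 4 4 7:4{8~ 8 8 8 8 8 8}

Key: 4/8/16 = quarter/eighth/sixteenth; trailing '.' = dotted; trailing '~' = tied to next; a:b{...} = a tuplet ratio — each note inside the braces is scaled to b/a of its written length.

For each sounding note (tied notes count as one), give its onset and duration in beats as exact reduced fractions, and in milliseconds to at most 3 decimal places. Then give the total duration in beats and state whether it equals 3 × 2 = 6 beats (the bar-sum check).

1) 0.0ms=0b +405.405ms=1b
2) 405.405ms=1b +202.703ms=1/2b
3) 608.108ms=3/2b +608.108ms=3/2b
4) 1216.216ms=3b +405.405ms=1b
5) 1621.622ms=4b +231.66ms=4/7b
6) 1853.282ms=32/7b +115.83ms=2/7b
7) 1969.112ms=34/7b +115.83ms=2/7b
8) 2084.942ms=36/7b +115.83ms=2/7b
9) 2200.772ms=38/7b +115.83ms=2/7b
10) 2316.602ms=40/7b +115.83ms=2/7b
Σ=6b of 6 (148bpm 2/4) — PASS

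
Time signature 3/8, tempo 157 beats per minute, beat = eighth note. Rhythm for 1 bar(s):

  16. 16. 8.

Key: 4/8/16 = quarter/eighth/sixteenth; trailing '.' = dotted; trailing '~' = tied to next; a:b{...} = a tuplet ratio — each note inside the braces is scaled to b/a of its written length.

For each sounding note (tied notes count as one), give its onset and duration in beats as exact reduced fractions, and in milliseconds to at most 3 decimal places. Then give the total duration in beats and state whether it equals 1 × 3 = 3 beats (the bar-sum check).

1) 0.0ms=0b +286.624ms=3/4b
2) 286.624ms=3/4b +286.624ms=3/4b
3) 573.248ms=3/2b +573.248ms=3/2b
Σ=3b of 3 (157bpm 3/8) — PASS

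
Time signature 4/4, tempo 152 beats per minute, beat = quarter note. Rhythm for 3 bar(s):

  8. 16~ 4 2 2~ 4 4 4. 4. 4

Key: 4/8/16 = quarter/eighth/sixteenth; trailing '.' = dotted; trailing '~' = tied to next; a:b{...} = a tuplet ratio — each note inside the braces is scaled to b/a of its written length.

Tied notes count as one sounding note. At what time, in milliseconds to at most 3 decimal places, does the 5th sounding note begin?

note 5 onset = 7b = 2763.158ms

1. 0.0ms @ 0 + 296.053ms (3/4)
2. 296.053ms @ 3/4 + 493.421ms (5/4)
3. 789.474ms @ 2 + 789.474ms (2)
4. 1578.947ms @ 4 + 1184.211ms (3)
5. 2763.158ms @ 7 + 394.737ms (1)
6. 3157.895ms @ 8 + 592.105ms (3/2)
7. 3750.0ms @ 19/2 + 592.105ms (3/2)
8. 4342.105ms @ 11 + 394.737ms (1)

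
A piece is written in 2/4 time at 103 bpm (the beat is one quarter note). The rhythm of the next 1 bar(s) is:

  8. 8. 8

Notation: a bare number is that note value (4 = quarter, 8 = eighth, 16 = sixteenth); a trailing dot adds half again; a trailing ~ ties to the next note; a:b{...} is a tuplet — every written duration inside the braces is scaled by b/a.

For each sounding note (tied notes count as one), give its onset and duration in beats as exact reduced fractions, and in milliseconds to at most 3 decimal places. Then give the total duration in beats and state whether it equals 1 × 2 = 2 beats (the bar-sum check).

1) 0.0ms=0b +436.893ms=3/4b
2) 436.893ms=3/4b +436.893ms=3/4b
3) 873.786ms=3/2b +291.262ms=1/2b
Σ=2b of 2 (103bpm 2/4) — PASS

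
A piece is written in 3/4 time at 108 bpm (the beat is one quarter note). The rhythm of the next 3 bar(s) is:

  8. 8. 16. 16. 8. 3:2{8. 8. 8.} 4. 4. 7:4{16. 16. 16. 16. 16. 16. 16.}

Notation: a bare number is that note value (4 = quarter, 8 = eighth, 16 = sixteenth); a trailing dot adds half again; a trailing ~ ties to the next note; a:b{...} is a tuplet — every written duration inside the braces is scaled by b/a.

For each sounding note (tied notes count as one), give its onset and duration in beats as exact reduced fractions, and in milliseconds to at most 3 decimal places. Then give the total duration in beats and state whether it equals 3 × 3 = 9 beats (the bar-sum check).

1) 0.0ms=0b +416.667ms=3/4b
2) 416.667ms=3/4b +416.667ms=3/4b
3) 833.333ms=3/2b +208.333ms=3/8b
4) 1041.667ms=15/8b +208.333ms=3/8b
5) 1250.0ms=9/4b +416.667ms=3/4b
6) 1666.667ms=3b +277.778ms=1/2b
7) 1944.444ms=7/2b +277.778ms=1/2b
8) 2222.222ms=4b +277.778ms=1/2b
9) 2500.0ms=9/2b +833.333ms=3/2b
10) 3333.333ms=6b +833.333ms=3/2b
11) 4166.667ms=15/2b +119.048ms=3/14b
12) 4285.714ms=54/7b +119.048ms=3/14b
13) 4404.762ms=111/14b +119.048ms=3/14b
14) 4523.81ms=57/7b +119.048ms=3/14b
15) 4642.857ms=117/14b +119.048ms=3/14b
16) 4761.905ms=60/7b +119.048ms=3/14b
17) 4880.952ms=123/14b +119.048ms=3/14b
Σ=9b of 9 (108bpm 3/4) — PASS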